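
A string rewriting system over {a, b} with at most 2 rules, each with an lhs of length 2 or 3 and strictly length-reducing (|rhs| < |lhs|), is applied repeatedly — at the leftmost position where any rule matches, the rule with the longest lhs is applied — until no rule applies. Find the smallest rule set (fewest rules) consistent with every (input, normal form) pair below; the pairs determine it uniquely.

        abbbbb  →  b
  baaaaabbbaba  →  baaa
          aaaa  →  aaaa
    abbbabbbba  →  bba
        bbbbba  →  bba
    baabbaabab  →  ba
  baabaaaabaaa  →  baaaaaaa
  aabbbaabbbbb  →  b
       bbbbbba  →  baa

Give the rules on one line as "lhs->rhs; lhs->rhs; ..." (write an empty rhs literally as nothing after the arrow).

ab->; bbb->ba

  | abbbbb => bbbb => bab => b
  | baaaaabbbaba => baaaabbaba => baaababa => baaaba => baaa
  | aaaa
  | abbbabbbba => bbabbbba => bbbbba => babba => bba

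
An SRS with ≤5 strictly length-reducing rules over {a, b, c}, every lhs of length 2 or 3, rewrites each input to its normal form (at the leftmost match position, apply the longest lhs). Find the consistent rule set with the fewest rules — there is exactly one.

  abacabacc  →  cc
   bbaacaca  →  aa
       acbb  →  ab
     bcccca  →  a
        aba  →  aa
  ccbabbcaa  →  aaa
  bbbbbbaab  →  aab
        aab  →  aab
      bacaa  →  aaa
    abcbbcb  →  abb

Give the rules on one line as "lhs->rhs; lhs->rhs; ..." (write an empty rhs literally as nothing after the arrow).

  | abacabacc => aacabacc => cabacc => abacc => aacc => cc
  | bbaacaca => baacaca => aacaca => caca => aca => aa
  | acbb => ab
  | bcccca => bccca => bcca => bca => ba => a

aac->c; ba->a; ca->a; cb->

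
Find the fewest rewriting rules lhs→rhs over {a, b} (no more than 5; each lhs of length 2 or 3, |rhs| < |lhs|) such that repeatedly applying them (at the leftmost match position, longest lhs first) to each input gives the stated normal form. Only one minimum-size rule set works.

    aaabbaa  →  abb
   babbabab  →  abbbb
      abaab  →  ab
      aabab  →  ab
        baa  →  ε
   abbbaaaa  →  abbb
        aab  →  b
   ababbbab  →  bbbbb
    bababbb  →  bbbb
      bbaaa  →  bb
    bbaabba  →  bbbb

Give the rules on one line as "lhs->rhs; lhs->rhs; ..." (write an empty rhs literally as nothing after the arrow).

  | aaabbaa => abbaa => abba => abb
  | babbabab => abbabab => abbbab => abbbb
  | abaab => bab => ab
  | aabab => bab => ab

aa->; aba->b; ba->a; bba->bb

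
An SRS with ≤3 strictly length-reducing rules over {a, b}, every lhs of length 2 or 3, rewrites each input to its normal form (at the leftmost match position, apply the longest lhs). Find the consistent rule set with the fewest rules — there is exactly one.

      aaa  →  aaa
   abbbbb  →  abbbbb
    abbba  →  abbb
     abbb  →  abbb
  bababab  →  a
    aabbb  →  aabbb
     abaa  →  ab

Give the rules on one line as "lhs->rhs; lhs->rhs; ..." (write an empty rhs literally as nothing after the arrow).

  | aaa
  | abbbbb
  | abbba => abbb
  | abbb

ba->b; bab->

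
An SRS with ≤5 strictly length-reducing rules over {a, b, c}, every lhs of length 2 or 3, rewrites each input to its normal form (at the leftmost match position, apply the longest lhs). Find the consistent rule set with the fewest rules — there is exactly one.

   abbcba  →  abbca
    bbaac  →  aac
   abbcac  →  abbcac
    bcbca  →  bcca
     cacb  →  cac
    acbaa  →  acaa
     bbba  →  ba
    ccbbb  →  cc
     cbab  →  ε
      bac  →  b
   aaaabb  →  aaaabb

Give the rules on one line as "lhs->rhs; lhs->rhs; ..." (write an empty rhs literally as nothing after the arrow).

bac->b; bba->a; cab->; cb->c

  | abbcba => abbca
  | bbaac => aac
  | abbcac
  | bcbca => bcca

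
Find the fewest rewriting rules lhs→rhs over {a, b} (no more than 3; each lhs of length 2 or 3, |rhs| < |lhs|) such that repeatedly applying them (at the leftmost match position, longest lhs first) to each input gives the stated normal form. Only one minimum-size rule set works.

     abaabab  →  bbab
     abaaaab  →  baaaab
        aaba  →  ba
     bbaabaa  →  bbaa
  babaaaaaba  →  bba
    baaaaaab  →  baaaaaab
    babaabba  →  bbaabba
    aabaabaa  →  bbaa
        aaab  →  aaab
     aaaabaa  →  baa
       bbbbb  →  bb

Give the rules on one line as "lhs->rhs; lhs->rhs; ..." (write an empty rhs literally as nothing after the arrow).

aba->ba; bbb->bb

  | abaabab => baabab => babab => bbab
  | abaaaab => baaaab
  | aaba => aba => ba
  | bbaabaa => bbabaa => bbbaa => bbaa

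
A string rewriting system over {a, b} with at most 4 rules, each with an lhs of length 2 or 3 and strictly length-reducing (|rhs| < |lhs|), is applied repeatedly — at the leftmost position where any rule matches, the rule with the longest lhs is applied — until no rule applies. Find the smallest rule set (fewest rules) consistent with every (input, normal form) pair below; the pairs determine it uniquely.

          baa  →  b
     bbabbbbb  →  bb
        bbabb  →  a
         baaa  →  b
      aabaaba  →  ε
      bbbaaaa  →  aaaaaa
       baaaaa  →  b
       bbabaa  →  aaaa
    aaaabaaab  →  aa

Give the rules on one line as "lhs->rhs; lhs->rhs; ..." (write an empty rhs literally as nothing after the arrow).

  | baa => ba => b
  | bbabbbbb => bbbbbbb => aabbbb => abbb => bb
  | bbabb => bbbb => aab => a
  | baaa => baa => ba => b

ab->; aba->ab; ba->b; bbb->aa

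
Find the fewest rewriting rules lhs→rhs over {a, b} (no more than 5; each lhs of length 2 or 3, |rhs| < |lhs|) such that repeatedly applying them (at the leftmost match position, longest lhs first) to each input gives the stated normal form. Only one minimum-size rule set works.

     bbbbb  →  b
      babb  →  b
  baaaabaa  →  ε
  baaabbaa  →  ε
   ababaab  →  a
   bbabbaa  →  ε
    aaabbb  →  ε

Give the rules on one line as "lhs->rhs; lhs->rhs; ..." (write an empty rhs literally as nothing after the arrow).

ab->; ba->; baa->ba; bb->b

  | bbbbb => bbbb => bbb => bb => b
  | babb => bb => b
  | baaaabaa => baaabaa => baabaa => babaa => baa => ba => ε
  | baaabbaa => baabbaa => babbaa => bbaa => baa => ba => ε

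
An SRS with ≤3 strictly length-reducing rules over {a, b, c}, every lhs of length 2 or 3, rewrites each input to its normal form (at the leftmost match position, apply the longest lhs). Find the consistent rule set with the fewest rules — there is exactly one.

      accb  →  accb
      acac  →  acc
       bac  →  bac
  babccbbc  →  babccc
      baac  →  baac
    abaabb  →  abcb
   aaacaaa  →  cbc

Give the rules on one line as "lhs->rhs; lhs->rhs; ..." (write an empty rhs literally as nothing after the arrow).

  | accb
  | acac => acc
  | bac
  | babccbbc => babccac => babccc

aaa->cb; bb->a; ca->c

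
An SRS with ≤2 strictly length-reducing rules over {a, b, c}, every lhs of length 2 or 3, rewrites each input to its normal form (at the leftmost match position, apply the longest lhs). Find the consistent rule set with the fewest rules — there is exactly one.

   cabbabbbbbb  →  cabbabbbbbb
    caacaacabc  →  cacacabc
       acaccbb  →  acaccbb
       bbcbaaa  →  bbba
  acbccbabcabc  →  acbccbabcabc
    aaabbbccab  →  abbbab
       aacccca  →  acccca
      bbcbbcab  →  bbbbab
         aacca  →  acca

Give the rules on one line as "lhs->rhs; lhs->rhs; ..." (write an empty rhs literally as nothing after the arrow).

aa->a; bbc->bb

  | cabbabbbbbb
  | caacaacabc => cacaacabc => cacacabc
  | acaccbb
  | bbcbaaa => bbbaaa => bbbaa => bbba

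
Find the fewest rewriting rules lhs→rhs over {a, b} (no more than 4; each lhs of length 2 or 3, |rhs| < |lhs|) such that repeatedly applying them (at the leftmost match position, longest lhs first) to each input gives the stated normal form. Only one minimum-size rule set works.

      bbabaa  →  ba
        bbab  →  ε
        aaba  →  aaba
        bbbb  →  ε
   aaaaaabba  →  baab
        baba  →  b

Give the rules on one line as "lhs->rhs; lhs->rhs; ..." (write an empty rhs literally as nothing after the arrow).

  | bbabaa => bbaa => ba
  | bbab => bb => ε
  | aaba
  | bbbb => bb => ε

aaa->bb; bab->bb; bb->; bba->b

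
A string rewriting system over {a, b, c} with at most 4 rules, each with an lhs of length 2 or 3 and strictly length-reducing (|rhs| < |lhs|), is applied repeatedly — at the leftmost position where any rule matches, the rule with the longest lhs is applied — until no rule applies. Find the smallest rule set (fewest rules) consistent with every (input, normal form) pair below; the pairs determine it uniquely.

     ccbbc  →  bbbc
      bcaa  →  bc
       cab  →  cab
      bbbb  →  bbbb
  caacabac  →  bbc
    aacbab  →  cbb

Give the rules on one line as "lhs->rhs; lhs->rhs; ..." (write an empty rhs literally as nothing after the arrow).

  | ccbbc => bbbc
  | bcaa => bc
  | cab
  | bbbb

aa->; ba->b; cc->b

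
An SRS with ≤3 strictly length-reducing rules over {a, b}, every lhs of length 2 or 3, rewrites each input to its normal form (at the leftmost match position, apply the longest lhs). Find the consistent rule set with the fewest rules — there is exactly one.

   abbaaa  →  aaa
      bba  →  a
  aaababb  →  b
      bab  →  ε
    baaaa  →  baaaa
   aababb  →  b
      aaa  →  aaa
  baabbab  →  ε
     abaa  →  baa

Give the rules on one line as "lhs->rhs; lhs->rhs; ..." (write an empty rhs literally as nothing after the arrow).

ab->b; bb->

  | abbaaa => bbaaa => aaa
  | bba => a
  | aaababb => aababb => ababb => babb => bbb => b
  | bab => bb => ε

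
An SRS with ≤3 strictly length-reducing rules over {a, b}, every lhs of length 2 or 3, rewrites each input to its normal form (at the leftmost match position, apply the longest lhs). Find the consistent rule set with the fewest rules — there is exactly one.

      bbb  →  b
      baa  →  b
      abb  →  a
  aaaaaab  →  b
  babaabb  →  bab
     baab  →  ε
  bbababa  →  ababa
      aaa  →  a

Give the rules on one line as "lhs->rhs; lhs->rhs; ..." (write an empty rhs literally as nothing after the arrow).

aa->; bb->

  | bbb => b
  | baa => b
  | abb => a
  | aaaaaab => aaaab => aab => b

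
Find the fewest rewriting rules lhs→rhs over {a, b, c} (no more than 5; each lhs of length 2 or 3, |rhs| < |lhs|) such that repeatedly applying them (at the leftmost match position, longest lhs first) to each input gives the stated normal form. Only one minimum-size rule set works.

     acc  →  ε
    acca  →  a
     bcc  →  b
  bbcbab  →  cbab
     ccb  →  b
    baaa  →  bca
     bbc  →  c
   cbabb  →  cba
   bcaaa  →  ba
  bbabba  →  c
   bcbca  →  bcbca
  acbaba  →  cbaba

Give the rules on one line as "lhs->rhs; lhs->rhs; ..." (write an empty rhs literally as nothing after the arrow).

  | acc => cc => ε
  | acca => cca => a
  | bcc => b
  | bbcbab => cbab

aa->c; ac->c; bb->; cc->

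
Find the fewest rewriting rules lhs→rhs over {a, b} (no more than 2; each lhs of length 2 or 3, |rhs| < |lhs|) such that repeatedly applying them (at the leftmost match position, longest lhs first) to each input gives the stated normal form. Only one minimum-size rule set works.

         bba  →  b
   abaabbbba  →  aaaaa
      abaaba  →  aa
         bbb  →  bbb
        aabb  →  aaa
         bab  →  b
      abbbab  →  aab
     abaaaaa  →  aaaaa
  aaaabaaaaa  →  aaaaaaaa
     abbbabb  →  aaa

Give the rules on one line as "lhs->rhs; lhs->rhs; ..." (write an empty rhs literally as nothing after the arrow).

  | bba => b
  | abaabbbba => aabbbba => aaabba => aaaaa
  | abaaba => aaba => aa
  | bbb

abb->aa; ba->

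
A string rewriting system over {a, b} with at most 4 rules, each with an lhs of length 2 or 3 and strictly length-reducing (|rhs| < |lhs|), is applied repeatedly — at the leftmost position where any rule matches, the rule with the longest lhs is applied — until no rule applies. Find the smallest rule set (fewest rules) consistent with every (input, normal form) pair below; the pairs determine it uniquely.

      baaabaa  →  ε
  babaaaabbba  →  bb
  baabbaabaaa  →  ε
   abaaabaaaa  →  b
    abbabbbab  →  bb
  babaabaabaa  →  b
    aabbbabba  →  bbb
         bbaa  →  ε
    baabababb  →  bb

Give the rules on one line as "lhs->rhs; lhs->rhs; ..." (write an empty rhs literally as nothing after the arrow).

  | baaabaa => aabaa => bbaa => ba => ε
  | babaaaabbba => aaaabbba => baabbba => abbba => bbba => bb
  | baabbaabaaa => abbaabaaa => bbaabaaa => babaaa => aaa => ba => ε
  | abaaabaaaa => baaabaaaa => aabaaaa => bbaaaa => baaa => aa => b

aa->b; ab->b; ba->; bab->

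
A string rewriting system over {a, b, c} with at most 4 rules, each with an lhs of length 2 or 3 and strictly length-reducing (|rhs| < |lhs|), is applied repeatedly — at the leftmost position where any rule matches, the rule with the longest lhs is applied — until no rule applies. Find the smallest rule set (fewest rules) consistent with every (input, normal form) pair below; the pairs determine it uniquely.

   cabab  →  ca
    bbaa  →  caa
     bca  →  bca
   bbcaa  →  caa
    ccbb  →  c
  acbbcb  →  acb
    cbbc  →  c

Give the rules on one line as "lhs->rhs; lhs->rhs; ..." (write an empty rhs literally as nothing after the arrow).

bab->; bb->c; cc->c

  | cabab => ca
  | bbaa => caa
  | bca
  | bbcaa => ccaa => caa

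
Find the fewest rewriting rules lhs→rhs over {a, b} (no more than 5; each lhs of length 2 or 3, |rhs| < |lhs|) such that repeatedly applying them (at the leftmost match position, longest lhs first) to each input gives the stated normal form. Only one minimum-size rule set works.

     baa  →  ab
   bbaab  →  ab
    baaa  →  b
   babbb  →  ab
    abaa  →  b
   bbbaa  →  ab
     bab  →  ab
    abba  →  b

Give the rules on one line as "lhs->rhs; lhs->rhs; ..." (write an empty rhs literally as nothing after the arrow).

  | baa => ab
  | bbaab => baab => abb => ab
  | baaa => aba => aa => b
  | babbb => abbb => abb => ab

aa->b; ba->a; baa->ab; bb->b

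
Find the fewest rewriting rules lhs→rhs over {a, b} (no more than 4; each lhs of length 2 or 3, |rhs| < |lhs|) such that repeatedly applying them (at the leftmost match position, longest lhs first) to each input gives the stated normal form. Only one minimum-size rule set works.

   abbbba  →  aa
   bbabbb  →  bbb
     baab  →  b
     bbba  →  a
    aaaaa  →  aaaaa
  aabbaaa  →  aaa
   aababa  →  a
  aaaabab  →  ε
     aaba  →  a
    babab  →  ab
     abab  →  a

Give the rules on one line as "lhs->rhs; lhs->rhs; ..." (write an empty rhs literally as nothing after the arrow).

  | abbbba => abbba => abba => aba => aa
  | bbabbb => bbb
  | baab => aab => b
  | bbba => bba => ba => a

aab->b; ba->a; bab->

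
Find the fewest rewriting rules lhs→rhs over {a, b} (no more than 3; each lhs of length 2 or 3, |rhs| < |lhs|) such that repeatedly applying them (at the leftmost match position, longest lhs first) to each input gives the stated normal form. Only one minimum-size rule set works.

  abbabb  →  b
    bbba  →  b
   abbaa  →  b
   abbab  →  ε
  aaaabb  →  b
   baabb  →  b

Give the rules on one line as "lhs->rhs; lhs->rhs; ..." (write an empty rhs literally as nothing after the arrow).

aa->b; ba->b; bb->

  | abbabb => aabb => bbb => b
  | bbba => ba => b
  | abbaa => aaa => ba => b
  | abbab => aab => bb => ε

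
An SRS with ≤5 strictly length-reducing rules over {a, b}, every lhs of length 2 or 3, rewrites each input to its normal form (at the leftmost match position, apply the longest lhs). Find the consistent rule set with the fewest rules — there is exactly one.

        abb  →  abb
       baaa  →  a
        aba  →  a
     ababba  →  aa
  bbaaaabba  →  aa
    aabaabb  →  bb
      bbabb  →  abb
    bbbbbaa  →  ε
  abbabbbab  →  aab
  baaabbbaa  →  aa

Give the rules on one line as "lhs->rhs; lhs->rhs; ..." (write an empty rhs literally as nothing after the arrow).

  | abb
  | baaa => a
  | aba => a
  | ababba => abba => aa

aaa->; aba->a; baa->; bba->a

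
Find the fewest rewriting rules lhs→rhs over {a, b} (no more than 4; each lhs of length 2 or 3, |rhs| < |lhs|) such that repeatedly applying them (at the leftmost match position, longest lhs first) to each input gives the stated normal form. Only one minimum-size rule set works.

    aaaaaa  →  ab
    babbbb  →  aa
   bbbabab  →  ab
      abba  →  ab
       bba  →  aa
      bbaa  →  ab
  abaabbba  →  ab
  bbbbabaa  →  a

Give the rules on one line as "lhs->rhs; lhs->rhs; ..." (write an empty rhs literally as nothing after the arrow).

  | aaaaaa => abaaa => aaa => ab
  | babbbb => bbbb => abb => aa
  | bbbabab => ababab => abab => ab
  | abba => aaa => ab

aaa->ab; ba->; bb->a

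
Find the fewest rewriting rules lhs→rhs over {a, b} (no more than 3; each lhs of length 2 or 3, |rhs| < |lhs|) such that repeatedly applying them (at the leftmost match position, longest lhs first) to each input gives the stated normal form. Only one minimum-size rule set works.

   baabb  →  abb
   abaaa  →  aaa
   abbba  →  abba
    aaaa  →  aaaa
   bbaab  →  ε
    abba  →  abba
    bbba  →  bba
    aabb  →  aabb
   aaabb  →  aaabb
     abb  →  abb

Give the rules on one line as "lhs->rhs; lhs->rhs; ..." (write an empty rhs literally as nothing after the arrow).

baa->a; bab->; bbb->bb

  | baabb => abb
  | abaaa => aaa
  | abbba => abba
  | aaaa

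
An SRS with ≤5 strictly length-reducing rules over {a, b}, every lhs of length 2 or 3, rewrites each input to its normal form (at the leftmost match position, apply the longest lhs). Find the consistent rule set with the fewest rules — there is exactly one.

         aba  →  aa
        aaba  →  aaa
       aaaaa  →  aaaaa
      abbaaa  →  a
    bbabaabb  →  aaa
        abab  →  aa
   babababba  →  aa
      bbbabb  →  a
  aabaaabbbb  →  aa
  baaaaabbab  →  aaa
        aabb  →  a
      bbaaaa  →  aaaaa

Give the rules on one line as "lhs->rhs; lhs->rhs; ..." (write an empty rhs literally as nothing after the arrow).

ab->a; abb->b; baa->; bb->a

  | aba => aa
  | aaba => aaa
  | aaaaa
  | abbaaa => baaa => a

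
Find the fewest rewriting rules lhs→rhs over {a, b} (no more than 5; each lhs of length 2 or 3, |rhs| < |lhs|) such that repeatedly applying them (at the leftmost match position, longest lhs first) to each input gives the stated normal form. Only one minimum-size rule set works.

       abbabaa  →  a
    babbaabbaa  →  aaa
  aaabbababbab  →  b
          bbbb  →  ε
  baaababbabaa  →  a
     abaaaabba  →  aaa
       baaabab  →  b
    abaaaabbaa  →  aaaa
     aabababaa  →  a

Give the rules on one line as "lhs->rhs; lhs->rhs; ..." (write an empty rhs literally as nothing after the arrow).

ab->b; abb->; ba->; bb->

  | abbabaa => abaa => baa => a
  | babbaabbaa => bbaabbaa => aabbaa => aaa
  | aaabbababbab => aaababbab => aababbab => ababbab => babbab => bbab => ab => b
  | bbbb => bb => ε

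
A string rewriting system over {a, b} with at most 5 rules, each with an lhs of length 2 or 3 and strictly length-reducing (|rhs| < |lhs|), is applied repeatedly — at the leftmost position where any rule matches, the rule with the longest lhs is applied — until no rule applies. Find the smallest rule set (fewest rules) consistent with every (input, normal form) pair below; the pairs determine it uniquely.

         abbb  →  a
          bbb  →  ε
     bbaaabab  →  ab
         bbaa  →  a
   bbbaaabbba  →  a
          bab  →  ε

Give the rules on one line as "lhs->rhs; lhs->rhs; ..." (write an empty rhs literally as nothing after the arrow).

  | abbb => a
  | bbb => ε
  | bbaaabab => aabab => ab
  | bbaa => a

aab->; bab->; bba->; bbb->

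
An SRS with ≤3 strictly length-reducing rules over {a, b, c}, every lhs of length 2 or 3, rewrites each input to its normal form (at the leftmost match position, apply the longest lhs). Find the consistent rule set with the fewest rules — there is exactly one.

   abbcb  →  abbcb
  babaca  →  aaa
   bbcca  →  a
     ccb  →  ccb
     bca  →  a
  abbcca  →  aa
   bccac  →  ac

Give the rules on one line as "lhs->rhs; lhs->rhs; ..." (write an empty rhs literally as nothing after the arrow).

  | abbcb
  | babaca => abaca => aaca => aaa
  | bbcca => bbca => bba => ba => a
  | ccb

ba->a; ca->a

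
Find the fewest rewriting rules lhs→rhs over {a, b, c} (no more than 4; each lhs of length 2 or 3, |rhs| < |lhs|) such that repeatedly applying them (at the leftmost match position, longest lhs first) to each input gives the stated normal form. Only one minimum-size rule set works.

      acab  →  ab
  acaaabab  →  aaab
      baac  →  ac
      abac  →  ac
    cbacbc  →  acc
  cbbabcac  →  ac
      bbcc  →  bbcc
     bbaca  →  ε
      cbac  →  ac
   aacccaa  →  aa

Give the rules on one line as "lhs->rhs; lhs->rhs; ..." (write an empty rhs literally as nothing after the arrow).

aca->ca; ba->; ca->a; cb->c

  | acab => cab => ab
  | acaaabab => caaabab => aaabab => aaab
  | baac => ac
  | abac => ac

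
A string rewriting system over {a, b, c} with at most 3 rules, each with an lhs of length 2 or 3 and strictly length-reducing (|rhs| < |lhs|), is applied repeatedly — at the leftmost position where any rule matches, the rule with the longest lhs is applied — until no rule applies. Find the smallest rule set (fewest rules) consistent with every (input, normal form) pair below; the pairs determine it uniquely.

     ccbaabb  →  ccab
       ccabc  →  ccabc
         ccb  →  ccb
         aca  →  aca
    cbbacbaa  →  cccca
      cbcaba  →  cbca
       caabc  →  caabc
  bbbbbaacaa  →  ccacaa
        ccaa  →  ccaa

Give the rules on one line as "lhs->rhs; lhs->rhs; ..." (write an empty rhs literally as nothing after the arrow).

ba->; bb->b; bba->cc

  | ccbaabb => ccabb => ccab
  | ccabc
  | ccb
  | aca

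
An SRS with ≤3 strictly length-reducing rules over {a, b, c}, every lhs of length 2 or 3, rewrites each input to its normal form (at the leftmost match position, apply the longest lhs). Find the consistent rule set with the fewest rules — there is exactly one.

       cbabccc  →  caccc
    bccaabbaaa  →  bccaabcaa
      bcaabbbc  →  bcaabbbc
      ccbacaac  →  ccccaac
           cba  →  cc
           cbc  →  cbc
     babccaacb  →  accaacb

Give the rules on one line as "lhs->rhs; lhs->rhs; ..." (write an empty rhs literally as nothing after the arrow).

  | cbabccc => caccc
  | bccaabbaaa => bccaabcaa
  | bcaabbbc
  | ccbacaac => ccccaac

ba->c; bab->a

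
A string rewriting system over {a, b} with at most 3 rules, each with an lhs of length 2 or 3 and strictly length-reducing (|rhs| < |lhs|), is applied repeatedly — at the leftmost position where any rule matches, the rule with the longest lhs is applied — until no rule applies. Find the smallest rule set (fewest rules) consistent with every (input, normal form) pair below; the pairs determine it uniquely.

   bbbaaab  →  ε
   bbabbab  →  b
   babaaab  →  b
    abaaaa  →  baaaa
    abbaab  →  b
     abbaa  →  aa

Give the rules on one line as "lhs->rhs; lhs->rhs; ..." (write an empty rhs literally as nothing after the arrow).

ab->b; bb->

  | bbbaaab => baaab => baab => bab => bb => ε
  | bbabbab => abbab => bbab => ab => b
  | babaaab => bbaaab => aaab => aab => ab => b
  | abaaaa => baaaa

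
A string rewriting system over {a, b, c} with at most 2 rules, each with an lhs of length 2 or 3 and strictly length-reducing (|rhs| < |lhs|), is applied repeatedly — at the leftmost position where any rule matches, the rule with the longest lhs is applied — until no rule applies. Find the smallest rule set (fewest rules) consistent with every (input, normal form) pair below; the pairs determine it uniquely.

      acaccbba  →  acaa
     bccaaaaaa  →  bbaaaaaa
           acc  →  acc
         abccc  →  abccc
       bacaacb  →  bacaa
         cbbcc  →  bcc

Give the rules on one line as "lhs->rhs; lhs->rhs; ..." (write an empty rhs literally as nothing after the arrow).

cb->; cca->ba

  | acaccbba => acacba => acaa
  | bccaaaaaa => bbaaaaaa
  | acc
  | abccc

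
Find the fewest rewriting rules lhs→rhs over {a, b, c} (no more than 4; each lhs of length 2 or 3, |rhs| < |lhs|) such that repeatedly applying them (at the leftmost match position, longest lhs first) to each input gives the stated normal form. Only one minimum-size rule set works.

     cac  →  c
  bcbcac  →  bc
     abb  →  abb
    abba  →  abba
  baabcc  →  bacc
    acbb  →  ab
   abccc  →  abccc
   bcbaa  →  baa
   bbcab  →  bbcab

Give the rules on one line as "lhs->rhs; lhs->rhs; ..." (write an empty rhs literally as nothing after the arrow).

  | cac => c
  | bcbcac => bcac => bc
  | abb
  | abba

aab->a; cac->c; cb->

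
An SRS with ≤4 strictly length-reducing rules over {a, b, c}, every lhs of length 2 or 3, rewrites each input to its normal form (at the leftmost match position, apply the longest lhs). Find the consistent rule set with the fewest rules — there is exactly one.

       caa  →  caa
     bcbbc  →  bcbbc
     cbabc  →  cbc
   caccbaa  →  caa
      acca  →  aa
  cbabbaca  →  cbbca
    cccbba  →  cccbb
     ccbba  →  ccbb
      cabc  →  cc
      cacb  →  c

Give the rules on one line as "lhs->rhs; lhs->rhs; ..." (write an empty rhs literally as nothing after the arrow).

ab->; ac->a; bba->bb

  | caa
  | bcbbc
  | cbabc => cbc
  | caccbaa => cacbaa => cabaa => caa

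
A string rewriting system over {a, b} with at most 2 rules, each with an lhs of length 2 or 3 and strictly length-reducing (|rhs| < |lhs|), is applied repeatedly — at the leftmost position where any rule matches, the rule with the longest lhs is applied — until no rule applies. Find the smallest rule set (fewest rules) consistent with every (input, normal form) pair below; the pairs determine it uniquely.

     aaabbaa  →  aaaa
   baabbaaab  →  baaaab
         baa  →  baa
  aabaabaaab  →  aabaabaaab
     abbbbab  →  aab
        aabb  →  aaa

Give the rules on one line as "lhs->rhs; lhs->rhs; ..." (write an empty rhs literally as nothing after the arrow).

  | aaabbaa => aaaa
  | baabbaaab => baaaab
  | baa
  | aabaabaaab

bb->a; bba->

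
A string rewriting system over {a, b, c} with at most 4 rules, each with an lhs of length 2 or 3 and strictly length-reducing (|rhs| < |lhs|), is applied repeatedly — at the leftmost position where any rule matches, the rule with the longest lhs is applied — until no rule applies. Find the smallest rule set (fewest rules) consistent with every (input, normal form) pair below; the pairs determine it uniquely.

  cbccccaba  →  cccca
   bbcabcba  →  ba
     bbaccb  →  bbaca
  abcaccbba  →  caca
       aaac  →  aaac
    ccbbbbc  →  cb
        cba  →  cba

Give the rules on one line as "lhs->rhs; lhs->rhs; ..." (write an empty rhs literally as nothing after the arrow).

  | cbccccaba => ccccaba => cccca
  | bbcabcba => babcba => bcba => ba
  | bbaccb => bbaca
  | abcaccbba => caccbba => cacaba => caca

ab->; bc->; ccb->ca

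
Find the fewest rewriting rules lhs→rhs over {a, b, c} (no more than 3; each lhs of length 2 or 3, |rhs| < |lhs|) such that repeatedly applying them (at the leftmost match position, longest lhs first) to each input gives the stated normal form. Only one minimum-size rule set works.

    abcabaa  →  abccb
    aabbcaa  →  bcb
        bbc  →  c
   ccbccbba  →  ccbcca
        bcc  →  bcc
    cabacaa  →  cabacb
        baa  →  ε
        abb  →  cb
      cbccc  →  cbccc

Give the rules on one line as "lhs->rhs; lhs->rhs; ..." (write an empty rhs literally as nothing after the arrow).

aa->b; abb->cb; bb->

  | abcabaa => abcabb => abccb
  | aabbcaa => bbbcaa => bcaa => bcb
  | bbc => c
  | ccbccbba => ccbcca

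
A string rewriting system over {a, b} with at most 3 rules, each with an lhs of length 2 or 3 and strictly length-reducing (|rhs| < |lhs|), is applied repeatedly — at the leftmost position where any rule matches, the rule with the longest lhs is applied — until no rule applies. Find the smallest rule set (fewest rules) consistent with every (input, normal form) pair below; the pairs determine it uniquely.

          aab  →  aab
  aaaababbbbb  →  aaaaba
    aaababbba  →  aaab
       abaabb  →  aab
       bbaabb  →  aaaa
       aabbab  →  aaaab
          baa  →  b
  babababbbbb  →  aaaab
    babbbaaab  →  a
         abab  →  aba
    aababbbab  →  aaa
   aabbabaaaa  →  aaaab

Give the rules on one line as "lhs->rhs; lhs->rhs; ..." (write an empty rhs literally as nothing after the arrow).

baa->b; bab->ba; bb->a

  | aab
  | aaaababbbbb => aaaababbbb => aaaababbb => aaaababb => aaaabab => aaaaba
  | aaababbba => aaababba => aaababa => aaabaa => aaab
  | abaabb => abbb => aab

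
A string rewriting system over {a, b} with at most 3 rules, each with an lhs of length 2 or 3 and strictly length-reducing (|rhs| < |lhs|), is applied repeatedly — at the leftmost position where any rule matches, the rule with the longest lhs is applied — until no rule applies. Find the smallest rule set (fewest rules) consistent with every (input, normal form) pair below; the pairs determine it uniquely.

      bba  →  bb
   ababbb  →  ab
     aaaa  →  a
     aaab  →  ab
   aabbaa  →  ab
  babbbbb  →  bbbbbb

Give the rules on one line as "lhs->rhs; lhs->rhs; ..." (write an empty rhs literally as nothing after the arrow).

aa->a; abb->ab; ba->b

  | bba => bb
  | ababbb => abbbb => abbb => abb => ab
  | aaaa => aaa => aa => a
  | aaab => aab => ab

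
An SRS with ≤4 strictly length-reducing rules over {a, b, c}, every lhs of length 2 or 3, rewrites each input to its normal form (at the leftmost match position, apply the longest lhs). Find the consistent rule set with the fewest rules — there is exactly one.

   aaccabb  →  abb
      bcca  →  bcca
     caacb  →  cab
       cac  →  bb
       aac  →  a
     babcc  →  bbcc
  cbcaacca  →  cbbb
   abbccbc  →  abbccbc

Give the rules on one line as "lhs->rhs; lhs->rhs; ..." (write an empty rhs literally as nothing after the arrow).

ac->; ba->b; cac->bb

  | aaccabb => acabb => abb
  | bcca
  | caacb => cab
  | cac => bb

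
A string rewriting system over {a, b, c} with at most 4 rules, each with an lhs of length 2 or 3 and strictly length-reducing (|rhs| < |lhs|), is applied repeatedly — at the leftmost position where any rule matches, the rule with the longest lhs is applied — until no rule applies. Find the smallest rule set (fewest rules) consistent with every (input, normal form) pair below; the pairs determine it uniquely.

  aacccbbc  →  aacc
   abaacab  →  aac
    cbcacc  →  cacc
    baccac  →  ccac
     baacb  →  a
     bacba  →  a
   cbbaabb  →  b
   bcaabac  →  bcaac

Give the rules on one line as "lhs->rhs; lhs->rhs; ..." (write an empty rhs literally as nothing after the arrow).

  | aacccbbc => aaccbc => aacc
  | abaacab => aacab => aac
  | cbcacc => cacc
  | baccac => ccac

ab->; ba->; cb->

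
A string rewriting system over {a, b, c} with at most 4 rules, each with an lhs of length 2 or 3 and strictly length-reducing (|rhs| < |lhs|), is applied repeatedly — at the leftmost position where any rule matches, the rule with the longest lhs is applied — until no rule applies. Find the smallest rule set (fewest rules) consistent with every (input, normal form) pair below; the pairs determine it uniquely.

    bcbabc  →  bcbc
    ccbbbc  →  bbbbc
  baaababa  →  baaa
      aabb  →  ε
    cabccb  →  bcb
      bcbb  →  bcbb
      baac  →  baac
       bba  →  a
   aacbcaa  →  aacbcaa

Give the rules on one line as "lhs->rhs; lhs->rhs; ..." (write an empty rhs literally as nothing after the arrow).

ab->; bba->a; cc->b

  | bcbabc => bcbc
  | ccbbbc => bbbbc
  | baaababa => baaaba => baaa
  | aabb => ab => ε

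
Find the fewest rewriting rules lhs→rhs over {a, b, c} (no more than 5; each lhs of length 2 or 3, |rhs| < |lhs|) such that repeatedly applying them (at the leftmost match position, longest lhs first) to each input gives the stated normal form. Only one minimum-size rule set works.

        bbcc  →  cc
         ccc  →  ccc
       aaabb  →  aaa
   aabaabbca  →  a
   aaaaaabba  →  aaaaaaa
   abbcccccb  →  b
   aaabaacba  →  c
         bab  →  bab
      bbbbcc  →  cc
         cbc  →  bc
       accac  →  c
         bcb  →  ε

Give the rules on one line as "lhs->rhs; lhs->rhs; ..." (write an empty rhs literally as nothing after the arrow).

aba->c; ac->; bb->; cb->b

  | bbcc => cc
  | ccc
  | aaabb => aaa
  | aabaabbca => acabbca => abbca => aca => a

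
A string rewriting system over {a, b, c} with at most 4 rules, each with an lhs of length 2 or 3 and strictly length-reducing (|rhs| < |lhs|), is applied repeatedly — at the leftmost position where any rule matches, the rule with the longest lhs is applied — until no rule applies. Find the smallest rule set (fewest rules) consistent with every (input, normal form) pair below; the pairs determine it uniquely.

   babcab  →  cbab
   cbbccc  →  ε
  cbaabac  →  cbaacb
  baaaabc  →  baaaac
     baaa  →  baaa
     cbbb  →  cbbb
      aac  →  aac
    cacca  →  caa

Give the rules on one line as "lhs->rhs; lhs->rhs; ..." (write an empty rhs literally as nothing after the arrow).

  | babcab => bacab => cbab
  | cbbccc => cbccc => cccc => cc => ε
  | cbaabac => cbaacb
  | baaaabc => baaaac

bac->cb; bc->c; cc->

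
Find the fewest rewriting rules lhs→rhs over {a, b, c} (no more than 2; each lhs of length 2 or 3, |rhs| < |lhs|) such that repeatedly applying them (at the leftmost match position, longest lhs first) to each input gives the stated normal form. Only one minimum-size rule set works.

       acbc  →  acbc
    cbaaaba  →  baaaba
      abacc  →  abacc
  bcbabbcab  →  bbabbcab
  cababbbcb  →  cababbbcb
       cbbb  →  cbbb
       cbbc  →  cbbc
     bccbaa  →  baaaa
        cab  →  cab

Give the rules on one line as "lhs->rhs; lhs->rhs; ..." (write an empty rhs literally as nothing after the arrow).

  | acbc
  | cbaaaba => baaaba
  | abacc
  | bcbabbcab => bbabbcab

cba->ba; ccb->aa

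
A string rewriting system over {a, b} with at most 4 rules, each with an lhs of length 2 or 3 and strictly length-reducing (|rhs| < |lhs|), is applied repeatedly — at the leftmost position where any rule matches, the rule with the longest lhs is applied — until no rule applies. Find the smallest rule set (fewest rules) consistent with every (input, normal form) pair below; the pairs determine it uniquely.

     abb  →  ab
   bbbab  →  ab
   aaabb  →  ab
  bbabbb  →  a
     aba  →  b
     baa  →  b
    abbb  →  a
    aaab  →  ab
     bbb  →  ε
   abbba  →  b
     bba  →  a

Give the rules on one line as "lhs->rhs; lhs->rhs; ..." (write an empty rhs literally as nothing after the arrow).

aa->b; ba->a; bb->b; bbb->

  | abb => ab
  | bbbab => ab
  | aaabb => babb => abb => ab
  | bbabbb => babbb => abbb => a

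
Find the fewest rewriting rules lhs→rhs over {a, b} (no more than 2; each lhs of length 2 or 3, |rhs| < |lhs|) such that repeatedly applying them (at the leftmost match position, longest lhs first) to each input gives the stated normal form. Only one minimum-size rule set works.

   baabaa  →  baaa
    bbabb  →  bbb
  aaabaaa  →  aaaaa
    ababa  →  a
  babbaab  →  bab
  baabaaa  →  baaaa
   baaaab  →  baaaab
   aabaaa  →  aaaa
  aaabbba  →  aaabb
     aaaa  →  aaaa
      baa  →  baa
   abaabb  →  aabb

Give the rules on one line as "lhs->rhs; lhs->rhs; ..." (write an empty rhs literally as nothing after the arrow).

aba->a; bba->b

  | baabaa => baaa
  | bbabb => bbb
  | aaabaaa => aaaaa
  | ababa => aba => a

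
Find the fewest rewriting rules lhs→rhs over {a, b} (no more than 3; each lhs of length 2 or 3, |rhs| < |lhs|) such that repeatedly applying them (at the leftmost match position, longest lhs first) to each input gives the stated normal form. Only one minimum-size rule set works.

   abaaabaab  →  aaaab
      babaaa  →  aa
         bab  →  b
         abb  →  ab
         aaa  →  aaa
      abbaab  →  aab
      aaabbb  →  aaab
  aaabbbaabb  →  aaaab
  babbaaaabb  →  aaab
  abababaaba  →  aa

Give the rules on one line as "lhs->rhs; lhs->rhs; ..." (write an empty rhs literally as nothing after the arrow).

  | abaaabaab => aaabaab => aaaab
  | babaaa => baaa => aa
  | bab => b
  | abb => ab

ba->; bb->b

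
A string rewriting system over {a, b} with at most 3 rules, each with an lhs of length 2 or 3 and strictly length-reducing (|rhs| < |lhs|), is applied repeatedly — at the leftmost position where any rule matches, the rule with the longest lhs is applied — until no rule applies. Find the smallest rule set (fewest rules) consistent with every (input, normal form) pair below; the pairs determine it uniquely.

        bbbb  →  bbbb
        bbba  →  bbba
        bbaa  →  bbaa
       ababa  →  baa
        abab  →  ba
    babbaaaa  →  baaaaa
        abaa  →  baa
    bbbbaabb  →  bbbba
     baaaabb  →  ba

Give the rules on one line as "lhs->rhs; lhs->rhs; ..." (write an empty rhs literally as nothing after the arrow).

  | bbbb
  | bbba
  | bbaa
  | ababa => baba => baa

ab->b; bab->ba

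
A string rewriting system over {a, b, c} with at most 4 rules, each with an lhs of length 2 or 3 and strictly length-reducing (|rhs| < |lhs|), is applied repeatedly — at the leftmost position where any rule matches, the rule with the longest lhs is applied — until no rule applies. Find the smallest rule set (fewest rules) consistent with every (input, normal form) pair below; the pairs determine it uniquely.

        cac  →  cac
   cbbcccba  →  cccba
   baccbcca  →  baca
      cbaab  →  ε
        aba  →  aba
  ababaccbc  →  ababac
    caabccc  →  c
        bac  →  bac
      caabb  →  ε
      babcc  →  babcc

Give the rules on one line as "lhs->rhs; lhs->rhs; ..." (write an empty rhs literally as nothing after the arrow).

  | cac
  | cbbcccba => cccba
  | baccbcca => bacaaca => baca
  | cbaab => cbb => ε

aa->; aac->; cbb->; cbc->aa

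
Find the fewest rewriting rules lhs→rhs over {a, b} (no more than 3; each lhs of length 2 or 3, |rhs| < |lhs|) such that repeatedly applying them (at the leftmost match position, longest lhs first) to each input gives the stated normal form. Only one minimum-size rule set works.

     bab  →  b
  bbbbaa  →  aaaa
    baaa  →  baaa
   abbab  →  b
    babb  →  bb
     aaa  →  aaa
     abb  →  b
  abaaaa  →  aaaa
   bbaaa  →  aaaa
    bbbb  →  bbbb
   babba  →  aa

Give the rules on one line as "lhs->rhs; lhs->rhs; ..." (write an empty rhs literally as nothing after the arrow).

ab->; bba->aa

  | bab => b
  | bbbbaa => bbaaa => aaaa
  | baaa
  | abbab => bab => b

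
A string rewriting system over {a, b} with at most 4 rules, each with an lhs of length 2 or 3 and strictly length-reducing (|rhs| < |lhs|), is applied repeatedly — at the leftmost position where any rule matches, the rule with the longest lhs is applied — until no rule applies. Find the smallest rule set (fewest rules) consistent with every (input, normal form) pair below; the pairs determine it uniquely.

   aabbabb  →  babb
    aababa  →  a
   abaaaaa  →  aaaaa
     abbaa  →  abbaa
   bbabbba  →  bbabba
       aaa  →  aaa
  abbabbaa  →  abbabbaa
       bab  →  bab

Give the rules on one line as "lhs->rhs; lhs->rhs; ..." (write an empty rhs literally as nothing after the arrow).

aab->; aba->a; bbb->bb

  | aabbabb => babb
  | aababa => aba => a
  | abaaaaa => aaaaa
  | abbaa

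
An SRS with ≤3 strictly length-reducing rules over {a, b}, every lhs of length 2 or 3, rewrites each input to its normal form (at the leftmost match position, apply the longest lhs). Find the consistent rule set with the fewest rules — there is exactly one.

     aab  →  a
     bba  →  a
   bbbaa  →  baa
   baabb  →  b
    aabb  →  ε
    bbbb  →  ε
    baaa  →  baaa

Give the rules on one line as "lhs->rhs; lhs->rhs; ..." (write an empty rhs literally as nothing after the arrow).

ab->; bb->

  | aab => a
  | bba => a
  | bbbaa => baa
  | baabb => bab => b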